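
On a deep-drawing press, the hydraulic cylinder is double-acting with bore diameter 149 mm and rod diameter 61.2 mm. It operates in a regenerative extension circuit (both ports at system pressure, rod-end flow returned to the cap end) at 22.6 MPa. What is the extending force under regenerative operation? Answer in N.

F ≈ 66500 N

With equal pressure on both faces, forces on the annular region cancel; the net push is pressure × rod cross-section.
Rod cross-section A_rod = π/4 × (61.2 mm)² = 2942 mm^2
F = P × A_rod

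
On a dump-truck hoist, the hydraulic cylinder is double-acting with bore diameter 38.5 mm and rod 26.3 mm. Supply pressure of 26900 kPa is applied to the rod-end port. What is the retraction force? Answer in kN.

F ≈ 16.7 kN

Rod-side annular area A_ann = π/4 × (38.5² − 26.3²) = 620.9 mm^2
On retraction the pressure acts on the annular area (bore minus rod).
F = P × A_ann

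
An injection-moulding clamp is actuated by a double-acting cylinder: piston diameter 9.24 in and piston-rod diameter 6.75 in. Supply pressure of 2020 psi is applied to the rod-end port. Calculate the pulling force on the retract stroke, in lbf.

Rod-side annular area A_ann = π/4 × (9.24² − 6.75²) = 31.27 in^2
On retraction the pressure acts on the annular area (bore minus rod).
F = P × A_ann

F ≈ 63200 lbf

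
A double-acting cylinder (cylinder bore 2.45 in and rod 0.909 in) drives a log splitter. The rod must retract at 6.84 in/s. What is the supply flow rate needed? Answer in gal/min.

Q ≈ 7.22 gal/min

Rod-side annular area A_ann = π/4 × (2.45² − 0.909²) = 4.065 in^2
Q = A × v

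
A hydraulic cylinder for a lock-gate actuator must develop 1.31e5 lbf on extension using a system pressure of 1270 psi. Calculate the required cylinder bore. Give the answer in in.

Extension force acts on the full piston face: F = P × (π/4)D².
D = √(4F / (πP)) = √(4 × 1.31e5 lbf / (π × 1270 psi))

D ≈ 11.5 in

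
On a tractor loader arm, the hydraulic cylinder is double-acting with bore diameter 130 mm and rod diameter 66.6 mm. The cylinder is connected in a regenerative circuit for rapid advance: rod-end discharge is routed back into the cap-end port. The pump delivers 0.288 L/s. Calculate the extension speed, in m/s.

v ≈ 0.0827 m/s

In regeneration the rod-end outflow joins the pump flow into the cap end, so the net volume the pump must supply per unit advance equals the rod cross-section area.
Rod cross-section A_rod = π/4 × (66.6 mm)² = 3484 mm^2
v = Q_pump / A_rod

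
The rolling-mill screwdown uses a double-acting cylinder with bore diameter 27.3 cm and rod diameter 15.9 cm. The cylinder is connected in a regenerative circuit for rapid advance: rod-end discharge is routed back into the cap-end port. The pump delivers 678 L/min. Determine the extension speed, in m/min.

In regeneration the rod-end outflow joins the pump flow into the cap end, so the net volume the pump must supply per unit advance equals the rod cross-section area.
Rod cross-section A_rod = π/4 × (15.9 cm)² = 198.6 cm^2
v = Q_pump / A_rod

v ≈ 34.1 m/min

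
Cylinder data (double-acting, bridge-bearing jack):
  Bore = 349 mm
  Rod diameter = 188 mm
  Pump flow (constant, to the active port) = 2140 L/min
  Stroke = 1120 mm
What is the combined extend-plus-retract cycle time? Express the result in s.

t ≈ 5.14 s

Cap-side area A_cap = π/4 × (349 mm)² = 95660 mm^2
Rod-side annular area A_ann = π/4 × (349² − 188²) = 67900 mm^2
t_ext = A_cap·L/Q = 3.004 s
t_ret = A_ann·L/Q = 2.132 s
t_cycle = t_ext + t_ret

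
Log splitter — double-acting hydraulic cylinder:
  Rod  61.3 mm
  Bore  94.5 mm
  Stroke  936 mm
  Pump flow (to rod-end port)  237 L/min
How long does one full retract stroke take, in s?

t ≈ 0.963 s

Rod-side annular area A_ann = π/4 × (94.5² − 61.3²) = 4063 mm^2
Swept volume V = A × L; t = V / Q = A·L / Q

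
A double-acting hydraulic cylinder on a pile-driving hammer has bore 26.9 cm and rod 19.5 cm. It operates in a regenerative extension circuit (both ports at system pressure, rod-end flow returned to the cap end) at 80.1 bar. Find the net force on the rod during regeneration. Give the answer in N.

F ≈ 2.39e5 N

With equal pressure on both faces, forces on the annular region cancel; the net push is pressure × rod cross-section.
Rod cross-section A_rod = π/4 × (19.5 cm)² = 298.6 cm^2
F = P × A_rod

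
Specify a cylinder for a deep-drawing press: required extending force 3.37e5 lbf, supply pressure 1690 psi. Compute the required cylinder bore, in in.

Extension force acts on the full piston face: F = P × (π/4)D².
D = √(4F / (πP)) = √(4 × 3.37e5 lbf / (π × 1690 psi))

D ≈ 15.9 in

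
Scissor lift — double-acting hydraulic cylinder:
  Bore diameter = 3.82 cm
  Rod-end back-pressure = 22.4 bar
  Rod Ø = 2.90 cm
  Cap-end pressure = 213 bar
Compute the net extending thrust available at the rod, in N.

Cap-side area A_cap = π/4 × (3.82 cm)² = 11.46 cm^2
Rod-side annular area A_ann = π/4 × (3.82² − 2.90²) = 4.856 cm^2
Net thrust = P_cap·A_cap − P_rod·A_ann = 24410 N − 1088 N

F ≈ 23300 N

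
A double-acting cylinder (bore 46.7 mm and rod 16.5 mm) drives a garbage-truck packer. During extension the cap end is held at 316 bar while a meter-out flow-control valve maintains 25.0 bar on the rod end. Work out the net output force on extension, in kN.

F ≈ 50.4 kN

Cap-side area A_cap = π/4 × (46.7 mm)² = 1713 mm^2
Rod-side annular area A_ann = π/4 × (46.7² − 16.5²) = 1499 mm^2
Net thrust = P_cap·A_cap − P_rod·A_ann = 54.13 kN − 3.748 kN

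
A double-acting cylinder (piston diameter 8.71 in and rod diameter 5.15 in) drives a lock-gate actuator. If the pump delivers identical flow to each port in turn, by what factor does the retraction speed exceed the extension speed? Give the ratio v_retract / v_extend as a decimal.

Cap-side area A_cap = π/4 × (8.71 in)² = 59.58 in^2
Rod-side annular area A_ann = π/4 × (8.71² − 5.15²) = 38.75 in^2
For equal Q, v ∝ 1/A, so v_ret/v_ext = A_cap/A_ann.

v_ret/v_ext ≈ 1.54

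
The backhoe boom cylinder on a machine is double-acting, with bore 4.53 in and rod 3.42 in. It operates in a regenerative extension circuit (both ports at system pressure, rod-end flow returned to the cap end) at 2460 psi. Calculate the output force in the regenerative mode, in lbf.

F ≈ 22600 lbf

With equal pressure on both faces, forces on the annular region cancel; the net push is pressure × rod cross-section.
Rod cross-section A_rod = π/4 × (3.42 in)² = 9.186 in^2
F = P × A_rod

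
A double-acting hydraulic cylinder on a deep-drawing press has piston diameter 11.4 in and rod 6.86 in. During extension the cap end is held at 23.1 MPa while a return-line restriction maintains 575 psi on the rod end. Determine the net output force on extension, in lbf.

F ≈ 3.05e5 lbf

Cap-side area A_cap = π/4 × (11.4 in)² = 102.1 in^2
Rod-side annular area A_ann = π/4 × (11.4² − 6.86²) = 65.11 in^2
Net thrust = P_cap·A_cap − P_rod·A_ann = 3.420e5 lbf − 37440 lbf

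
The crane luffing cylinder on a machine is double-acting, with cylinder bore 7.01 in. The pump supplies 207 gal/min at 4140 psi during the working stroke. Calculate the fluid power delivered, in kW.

W ≈ 373 kW

Hydraulic power = P × Q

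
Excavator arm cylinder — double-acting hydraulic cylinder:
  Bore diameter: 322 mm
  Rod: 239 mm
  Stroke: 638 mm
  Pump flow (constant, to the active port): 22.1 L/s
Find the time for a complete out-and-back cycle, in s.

Cap-side area A_cap = π/4 × (322 mm)² = 81430 mm^2
Rod-side annular area A_ann = π/4 × (322² − 239²) = 36570 mm^2
t_ext = A_cap·L/Q = 2.351 s
t_ret = A_ann·L/Q = 1.056 s
t_cycle = t_ext + t_ret

t ≈ 3.41 s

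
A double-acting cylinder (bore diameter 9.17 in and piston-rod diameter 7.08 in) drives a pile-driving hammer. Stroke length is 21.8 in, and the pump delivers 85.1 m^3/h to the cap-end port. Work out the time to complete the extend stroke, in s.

t ≈ 0.998 s

Cap-side area A_cap = π/4 × (9.17 in)² = 66.04 in^2
Swept volume V = A × L; t = V / Q = A·L / Q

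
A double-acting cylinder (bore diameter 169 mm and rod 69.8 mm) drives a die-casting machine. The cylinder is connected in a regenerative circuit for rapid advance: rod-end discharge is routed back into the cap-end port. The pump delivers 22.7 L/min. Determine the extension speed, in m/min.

In regeneration the rod-end outflow joins the pump flow into the cap end, so the net volume the pump must supply per unit advance equals the rod cross-section area.
Rod cross-section A_rod = π/4 × (69.8 mm)² = 3826 mm^2
v = Q_pump / A_rod

v ≈ 5.93 m/min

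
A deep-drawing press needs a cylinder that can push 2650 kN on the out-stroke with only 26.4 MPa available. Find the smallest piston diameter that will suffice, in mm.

Extension force acts on the full piston face: F = P × (π/4)D².
D = √(4F / (πP)) = √(4 × 2650 kN / (π × 26.4 MPa))

D ≈ 357 mm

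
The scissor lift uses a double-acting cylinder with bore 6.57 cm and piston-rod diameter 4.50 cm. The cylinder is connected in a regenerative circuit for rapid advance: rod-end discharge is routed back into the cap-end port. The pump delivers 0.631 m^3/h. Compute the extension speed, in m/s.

v ≈ 0.110 m/s

In regeneration the rod-end outflow joins the pump flow into the cap end, so the net volume the pump must supply per unit advance equals the rod cross-section area.
Rod cross-section A_rod = π/4 × (4.50 cm)² = 15.90 cm^2
v = Q_pump / A_rod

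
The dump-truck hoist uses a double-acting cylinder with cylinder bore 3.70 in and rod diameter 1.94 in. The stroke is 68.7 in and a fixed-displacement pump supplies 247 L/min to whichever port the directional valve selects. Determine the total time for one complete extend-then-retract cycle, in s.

t ≈ 5.07 s

Cap-side area A_cap = π/4 × (3.70 in)² = 10.75 in^2
Rod-side annular area A_ann = π/4 × (3.70² − 1.94²) = 7.796 in^2
t_ext = A_cap·L/Q = 2.940 s
t_ret = A_ann·L/Q = 2.132 s
t_cycle = t_ext + t_ret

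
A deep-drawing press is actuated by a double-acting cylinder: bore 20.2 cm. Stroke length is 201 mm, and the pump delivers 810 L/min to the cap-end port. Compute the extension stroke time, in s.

Cap-side area A_cap = π/4 × (20.2 cm)² = 320.5 cm^2
Swept volume V = A × L; t = V / Q = A·L / Q

t ≈ 0.477 s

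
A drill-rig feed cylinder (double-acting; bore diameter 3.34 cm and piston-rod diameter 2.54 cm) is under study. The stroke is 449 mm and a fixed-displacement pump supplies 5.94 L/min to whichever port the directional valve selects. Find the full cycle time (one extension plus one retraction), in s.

Cap-side area A_cap = π/4 × (3.34 cm)² = 8.762 cm^2
Rod-side annular area A_ann = π/4 × (3.34² − 2.54²) = 3.695 cm^2
t_ext = A_cap·L/Q = 3.974 s
t_ret = A_ann·L/Q = 1.676 s
t_cycle = t_ext + t_ret

t ≈ 5.65 s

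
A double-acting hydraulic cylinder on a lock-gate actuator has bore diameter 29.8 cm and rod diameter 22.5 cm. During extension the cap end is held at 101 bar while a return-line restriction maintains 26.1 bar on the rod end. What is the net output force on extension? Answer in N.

F ≈ 6.26e5 N

Cap-side area A_cap = π/4 × (29.8 cm)² = 697.5 cm^2
Rod-side annular area A_ann = π/4 × (29.8² − 22.5²) = 299.9 cm^2
Net thrust = P_cap·A_cap − P_rod·A_ann = 7.044e5 N − 78260 N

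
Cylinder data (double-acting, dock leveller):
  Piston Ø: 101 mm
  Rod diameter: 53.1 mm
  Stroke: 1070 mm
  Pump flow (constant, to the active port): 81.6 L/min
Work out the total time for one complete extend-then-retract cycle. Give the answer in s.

t ≈ 10.9 s

Cap-side area A_cap = π/4 × (101 mm)² = 8012 mm^2
Rod-side annular area A_ann = π/4 × (101² − 53.1²) = 5797 mm^2
t_ext = A_cap·L/Q = 6.303 s
t_ret = A_ann·L/Q = 4.561 s
t_cycle = t_ext + t_ret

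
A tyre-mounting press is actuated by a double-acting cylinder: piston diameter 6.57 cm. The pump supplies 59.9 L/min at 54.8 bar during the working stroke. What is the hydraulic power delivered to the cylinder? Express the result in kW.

Hydraulic power = P × Q

W ≈ 5.47 kW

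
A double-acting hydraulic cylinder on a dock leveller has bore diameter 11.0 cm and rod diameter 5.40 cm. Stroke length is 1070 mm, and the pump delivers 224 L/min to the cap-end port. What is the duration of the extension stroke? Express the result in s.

t ≈ 2.72 s

Cap-side area A_cap = π/4 × (11.0 cm)² = 95.03 cm^2
Swept volume V = A × L; t = V / Q = A·L / Q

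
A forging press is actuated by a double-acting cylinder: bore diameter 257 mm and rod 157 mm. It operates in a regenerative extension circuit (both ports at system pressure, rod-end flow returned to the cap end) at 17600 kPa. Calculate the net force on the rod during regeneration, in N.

F ≈ 3.41e5 N

With equal pressure on both faces, forces on the annular region cancel; the net push is pressure × rod cross-section.
Rod cross-section A_rod = π/4 × (157 mm)² = 19360 mm^2
F = P × A_rod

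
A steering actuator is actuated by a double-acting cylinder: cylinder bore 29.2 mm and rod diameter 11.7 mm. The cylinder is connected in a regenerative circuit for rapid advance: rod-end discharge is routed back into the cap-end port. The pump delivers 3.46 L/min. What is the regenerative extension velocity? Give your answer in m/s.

v ≈ 0.536 m/s

In regeneration the rod-end outflow joins the pump flow into the cap end, so the net volume the pump must supply per unit advance equals the rod cross-section area.
Rod cross-section A_rod = π/4 × (11.7 mm)² = 107.5 mm^2
v = Q_pump / A_rod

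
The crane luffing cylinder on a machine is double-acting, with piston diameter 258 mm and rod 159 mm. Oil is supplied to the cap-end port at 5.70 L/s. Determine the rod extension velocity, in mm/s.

Cap-side area A_cap = π/4 × (258 mm)² = 52280 mm^2
v = Q / A

v ≈ 109 mm/s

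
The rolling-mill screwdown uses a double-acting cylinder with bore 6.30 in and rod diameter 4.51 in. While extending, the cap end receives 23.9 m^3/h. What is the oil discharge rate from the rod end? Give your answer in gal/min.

Q_out ≈ 51.3 gal/min

Cap-side area A_cap = π/4 × (6.30 in)² = 31.17 in^2
Rod-side annular area A_ann = π/4 × (6.30² − 4.51²) = 15.20 in^2
Piston speed v = Q_in/A_cap; rod-end outflow Q_out = v × A_ann = Q_in × A_ann/A_cap.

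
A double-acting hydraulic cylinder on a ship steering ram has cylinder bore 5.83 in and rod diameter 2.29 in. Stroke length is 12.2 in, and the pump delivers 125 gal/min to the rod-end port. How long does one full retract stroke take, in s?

Rod-side annular area A_ann = π/4 × (5.83² − 2.29²) = 22.58 in^2
Swept volume V = A × L; t = V / Q = A·L / Q

t ≈ 0.572 s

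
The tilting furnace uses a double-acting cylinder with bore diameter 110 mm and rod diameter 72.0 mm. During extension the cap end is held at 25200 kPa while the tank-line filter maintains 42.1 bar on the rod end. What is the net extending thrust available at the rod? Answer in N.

F ≈ 2.17e5 N

Cap-side area A_cap = π/4 × (110 mm)² = 9503 mm^2
Rod-side annular area A_ann = π/4 × (110² − 72.0²) = 5432 mm^2
Net thrust = P_cap·A_cap − P_rod·A_ann = 2.395e5 N − 22870 N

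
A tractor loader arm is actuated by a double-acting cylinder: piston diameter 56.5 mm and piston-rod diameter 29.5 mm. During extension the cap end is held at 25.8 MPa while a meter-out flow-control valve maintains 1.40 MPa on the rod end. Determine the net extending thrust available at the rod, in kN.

F ≈ 62.1 kN

Cap-side area A_cap = π/4 × (56.5 mm)² = 2507 mm^2
Rod-side annular area A_ann = π/4 × (56.5² − 29.5²) = 1824 mm^2
Net thrust = P_cap·A_cap − P_rod·A_ann = 64.69 kN − 2.553 kN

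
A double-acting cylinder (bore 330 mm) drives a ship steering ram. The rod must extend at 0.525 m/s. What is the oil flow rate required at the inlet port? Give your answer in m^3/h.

Q ≈ 162 m^3/h

Cap-side area A_cap = π/4 × (330 mm)² = 85530 mm^2
Q = A × v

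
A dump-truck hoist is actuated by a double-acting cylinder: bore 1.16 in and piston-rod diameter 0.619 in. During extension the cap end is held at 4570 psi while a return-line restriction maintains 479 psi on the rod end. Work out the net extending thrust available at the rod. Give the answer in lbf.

F ≈ 4470 lbf

Cap-side area A_cap = π/4 × (1.16 in)² = 1.057 in^2
Rod-side annular area A_ann = π/4 × (1.16² − 0.619²) = 0.7559 in^2
Net thrust = P_cap·A_cap − P_rod·A_ann = 4830 lbf − 362.1 lbf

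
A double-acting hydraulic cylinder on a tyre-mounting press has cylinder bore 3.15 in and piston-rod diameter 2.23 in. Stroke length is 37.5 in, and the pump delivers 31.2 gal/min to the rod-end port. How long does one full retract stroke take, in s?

Rod-side annular area A_ann = π/4 × (3.15² − 2.23²) = 3.887 in^2
Swept volume V = A × L; t = V / Q = A·L / Q

t ≈ 1.21 s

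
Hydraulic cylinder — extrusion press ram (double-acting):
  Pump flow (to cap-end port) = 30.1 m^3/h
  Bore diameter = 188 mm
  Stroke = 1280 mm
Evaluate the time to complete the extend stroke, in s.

t ≈ 4.25 s

Cap-side area A_cap = π/4 × (188 mm)² = 27760 mm^2
Swept volume V = A × L; t = V / Q = A·L / Q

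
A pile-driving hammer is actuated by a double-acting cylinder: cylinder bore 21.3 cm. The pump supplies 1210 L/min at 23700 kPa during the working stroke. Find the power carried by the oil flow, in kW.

Hydraulic power = P × Q

W ≈ 478 kW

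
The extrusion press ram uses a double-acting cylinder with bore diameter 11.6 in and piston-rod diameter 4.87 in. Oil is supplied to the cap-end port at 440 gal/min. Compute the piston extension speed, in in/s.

Cap-side area A_cap = π/4 × (11.6 in)² = 105.7 in^2
v = Q / A

v ≈ 16.0 in/s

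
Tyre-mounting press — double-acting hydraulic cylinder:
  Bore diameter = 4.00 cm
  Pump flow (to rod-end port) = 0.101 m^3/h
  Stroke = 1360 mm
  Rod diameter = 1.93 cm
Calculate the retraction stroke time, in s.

Rod-side annular area A_ann = π/4 × (4.00² − 1.93²) = 9.641 cm^2
Swept volume V = A × L; t = V / Q = A·L / Q

t ≈ 46.7 s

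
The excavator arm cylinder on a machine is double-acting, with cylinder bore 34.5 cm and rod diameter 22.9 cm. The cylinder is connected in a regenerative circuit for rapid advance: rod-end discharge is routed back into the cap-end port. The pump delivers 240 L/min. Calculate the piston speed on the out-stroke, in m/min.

In regeneration the rod-end outflow joins the pump flow into the cap end, so the net volume the pump must supply per unit advance equals the rod cross-section area.
Rod cross-section A_rod = π/4 × (22.9 cm)² = 411.9 cm^2
v = Q_pump / A_rod

v ≈ 5.83 m/min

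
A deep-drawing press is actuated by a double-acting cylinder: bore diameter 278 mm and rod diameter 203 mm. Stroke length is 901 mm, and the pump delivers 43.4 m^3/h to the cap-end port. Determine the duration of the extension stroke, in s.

Cap-side area A_cap = π/4 × (278 mm)² = 60700 mm^2
Swept volume V = A × L; t = V / Q = A·L / Q

t ≈ 4.54 s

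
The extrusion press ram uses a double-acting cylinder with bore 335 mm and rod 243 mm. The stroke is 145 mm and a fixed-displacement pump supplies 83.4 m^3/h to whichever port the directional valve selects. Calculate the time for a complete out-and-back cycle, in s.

Cap-side area A_cap = π/4 × (335 mm)² = 88140 mm^2
Rod-side annular area A_ann = π/4 × (335² − 243²) = 41760 mm^2
t_ext = A_cap·L/Q = 0.5517 s
t_ret = A_ann·L/Q = 0.2614 s
t_cycle = t_ext + t_ret

t ≈ 0.813 s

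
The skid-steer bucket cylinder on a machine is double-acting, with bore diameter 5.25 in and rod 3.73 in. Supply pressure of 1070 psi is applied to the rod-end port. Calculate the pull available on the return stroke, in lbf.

F ≈ 11500 lbf

Rod-side annular area A_ann = π/4 × (5.25² − 3.73²) = 10.72 in^2
On retraction the pressure acts on the annular area (bore minus rod).
F = P × A_ann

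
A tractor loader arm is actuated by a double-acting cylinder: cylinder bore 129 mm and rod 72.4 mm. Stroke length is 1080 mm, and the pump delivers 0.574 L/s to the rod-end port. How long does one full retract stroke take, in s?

t ≈ 16.8 s

Rod-side annular area A_ann = π/4 × (129² − 72.4²) = 8953 mm^2
Swept volume V = A × L; t = V / Q = A·L / Q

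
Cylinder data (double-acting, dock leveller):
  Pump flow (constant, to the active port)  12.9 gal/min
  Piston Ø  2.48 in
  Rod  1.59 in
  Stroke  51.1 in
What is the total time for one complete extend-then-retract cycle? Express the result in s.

t ≈ 7.90 s

Cap-side area A_cap = π/4 × (2.48 in)² = 4.831 in^2
Rod-side annular area A_ann = π/4 × (2.48² − 1.59²) = 2.845 in^2
t_ext = A_cap·L/Q = 4.970 s
t_ret = A_ann·L/Q = 2.927 s
t_cycle = t_ext + t_ret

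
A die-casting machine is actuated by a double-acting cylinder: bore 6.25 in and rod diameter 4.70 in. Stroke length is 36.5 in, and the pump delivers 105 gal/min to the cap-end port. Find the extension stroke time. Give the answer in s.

t ≈ 2.77 s

Cap-side area A_cap = π/4 × (6.25 in)² = 30.68 in^2
Swept volume V = A × L; t = V / Q = A·L / Q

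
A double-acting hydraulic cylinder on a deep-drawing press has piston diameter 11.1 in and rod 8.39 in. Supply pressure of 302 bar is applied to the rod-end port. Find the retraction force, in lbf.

Rod-side annular area A_ann = π/4 × (11.1² − 8.39²) = 41.48 in^2
On retraction the pressure acts on the annular area (bore minus rod).
F = P × A_ann

F ≈ 1.82e5 lbf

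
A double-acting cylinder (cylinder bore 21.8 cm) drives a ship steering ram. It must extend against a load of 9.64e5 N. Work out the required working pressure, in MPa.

Cap-side area A_cap = π/4 × (21.8 cm)² = 373.3 cm^2
P = F / A = 9.64e5 N / A

P ≈ 25.8 MPa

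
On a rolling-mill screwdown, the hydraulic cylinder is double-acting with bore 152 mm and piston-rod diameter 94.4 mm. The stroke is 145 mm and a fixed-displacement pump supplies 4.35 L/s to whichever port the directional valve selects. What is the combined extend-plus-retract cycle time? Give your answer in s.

Cap-side area A_cap = π/4 × (152 mm)² = 18150 mm^2
Rod-side annular area A_ann = π/4 × (152² − 94.4²) = 11150 mm^2
t_ext = A_cap·L/Q = 0.6049 s
t_ret = A_ann·L/Q = 0.3716 s
t_cycle = t_ext + t_ret

t ≈ 0.976 s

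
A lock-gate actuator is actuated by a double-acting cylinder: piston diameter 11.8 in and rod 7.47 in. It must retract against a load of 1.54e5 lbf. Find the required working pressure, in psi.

Rod-side annular area A_ann = π/4 × (11.8² − 7.47²) = 65.53 in^2
Retraction: pressure acts on the annular area.
P = F / A = 1.54e5 lbf / A

P ≈ 2350 psi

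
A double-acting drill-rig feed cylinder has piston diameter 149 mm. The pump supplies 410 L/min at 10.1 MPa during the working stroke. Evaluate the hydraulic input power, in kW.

W ≈ 69.0 kW

Hydraulic power = P × Q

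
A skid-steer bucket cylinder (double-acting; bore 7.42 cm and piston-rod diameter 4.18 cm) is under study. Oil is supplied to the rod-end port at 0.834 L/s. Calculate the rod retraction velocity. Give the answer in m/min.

Rod-side annular area A_ann = π/4 × (7.42² − 4.18²) = 29.52 cm^2
Flow into the rod-end port fills the annular volume.
v = Q / A

v ≈ 17.0 m/min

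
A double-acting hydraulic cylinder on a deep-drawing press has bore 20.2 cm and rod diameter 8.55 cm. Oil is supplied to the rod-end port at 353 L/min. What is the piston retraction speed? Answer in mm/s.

Rod-side annular area A_ann = π/4 × (20.2² − 8.55²) = 263.1 cm^2
Flow into the rod-end port fills the annular volume.
v = Q / A

v ≈ 224 mm/s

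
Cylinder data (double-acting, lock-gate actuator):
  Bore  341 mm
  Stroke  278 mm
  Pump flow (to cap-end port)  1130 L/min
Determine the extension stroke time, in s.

Cap-side area A_cap = π/4 × (341 mm)² = 91330 mm^2
Swept volume V = A × L; t = V / Q = A·L / Q

t ≈ 1.35 s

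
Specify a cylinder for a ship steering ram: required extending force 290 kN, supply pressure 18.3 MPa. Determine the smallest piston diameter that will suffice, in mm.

Extension force acts on the full piston face: F = P × (π/4)D².
D = √(4F / (πP)) = √(4 × 290 kN / (π × 18.3 MPa))

D ≈ 142 mm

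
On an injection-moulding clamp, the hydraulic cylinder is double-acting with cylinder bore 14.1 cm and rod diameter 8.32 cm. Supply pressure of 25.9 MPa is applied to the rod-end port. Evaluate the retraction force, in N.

F ≈ 2.64e5 N

Rod-side annular area A_ann = π/4 × (14.1² − 8.32²) = 101.8 cm^2
On retraction the pressure acts on the annular area (bore minus rod).
F = P × A_ann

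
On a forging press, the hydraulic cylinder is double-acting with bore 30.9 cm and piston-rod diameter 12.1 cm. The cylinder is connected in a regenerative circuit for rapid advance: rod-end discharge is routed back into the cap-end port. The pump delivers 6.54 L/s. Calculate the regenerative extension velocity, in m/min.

v ≈ 34.1 m/min

In regeneration the rod-end outflow joins the pump flow into the cap end, so the net volume the pump must supply per unit advance equals the rod cross-section area.
Rod cross-section A_rod = π/4 × (12.1 cm)² = 115.0 cm^2
v = Q_pump / A_rod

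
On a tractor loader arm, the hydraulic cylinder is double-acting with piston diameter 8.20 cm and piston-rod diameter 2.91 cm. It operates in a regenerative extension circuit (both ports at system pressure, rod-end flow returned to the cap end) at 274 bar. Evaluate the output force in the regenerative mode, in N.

With equal pressure on both faces, forces on the annular region cancel; the net push is pressure × rod cross-section.
Rod cross-section A_rod = π/4 × (2.91 cm)² = 6.651 cm^2
F = P × A_rod

F ≈ 18200 N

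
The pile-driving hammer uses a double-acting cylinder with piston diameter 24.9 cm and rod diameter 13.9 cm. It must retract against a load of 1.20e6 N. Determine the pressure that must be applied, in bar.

Rod-side annular area A_ann = π/4 × (24.9² − 13.9²) = 335.2 cm^2
Retraction: pressure acts on the annular area.
P = F / A = 1.20e6 N / A

P ≈ 358 bar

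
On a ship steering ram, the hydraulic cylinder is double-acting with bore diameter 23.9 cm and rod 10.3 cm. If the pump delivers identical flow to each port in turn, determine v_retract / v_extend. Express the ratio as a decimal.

Cap-side area A_cap = π/4 × (23.9 cm)² = 448.6 cm^2
Rod-side annular area A_ann = π/4 × (23.9² − 10.3²) = 365.3 cm^2
For equal Q, v ∝ 1/A, so v_ret/v_ext = A_cap/A_ann.

v_ret/v_ext ≈ 1.23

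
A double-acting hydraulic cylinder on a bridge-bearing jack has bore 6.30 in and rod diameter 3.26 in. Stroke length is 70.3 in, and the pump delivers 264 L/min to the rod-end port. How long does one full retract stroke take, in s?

t ≈ 5.98 s

Rod-side annular area A_ann = π/4 × (6.30² − 3.26²) = 22.83 in^2
Swept volume V = A × L; t = V / Q = A·L / Q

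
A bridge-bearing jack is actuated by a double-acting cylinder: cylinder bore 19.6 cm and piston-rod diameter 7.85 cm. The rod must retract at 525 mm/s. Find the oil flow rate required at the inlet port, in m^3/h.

Rod-side annular area A_ann = π/4 × (19.6² − 7.85²) = 253.3 cm^2
Q = A × v

Q ≈ 47.9 m^3/h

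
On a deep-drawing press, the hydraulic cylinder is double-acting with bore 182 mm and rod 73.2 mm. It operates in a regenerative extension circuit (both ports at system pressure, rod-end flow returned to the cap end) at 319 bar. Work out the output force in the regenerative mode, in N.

F ≈ 1.34e5 N

With equal pressure on both faces, forces on the annular region cancel; the net push is pressure × rod cross-section.
Rod cross-section A_rod = π/4 × (73.2 mm)² = 4208 mm^2
F = P × A_rod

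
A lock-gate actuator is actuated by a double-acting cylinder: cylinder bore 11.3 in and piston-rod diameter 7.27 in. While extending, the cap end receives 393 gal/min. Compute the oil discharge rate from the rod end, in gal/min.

Q_out ≈ 230 gal/min

Cap-side area A_cap = π/4 × (11.3 in)² = 100.3 in^2
Rod-side annular area A_ann = π/4 × (11.3² − 7.27²) = 58.78 in^2
Piston speed v = Q_in/A_cap; rod-end outflow Q_out = v × A_ann = Q_in × A_ann/A_cap.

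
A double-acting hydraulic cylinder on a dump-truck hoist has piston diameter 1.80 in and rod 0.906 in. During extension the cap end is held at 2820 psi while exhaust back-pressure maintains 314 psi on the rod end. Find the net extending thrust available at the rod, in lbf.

F ≈ 6580 lbf

Cap-side area A_cap = π/4 × (1.80 in)² = 2.545 in^2
Rod-side annular area A_ann = π/4 × (1.80² − 0.906²) = 1.900 in^2
Net thrust = P_cap·A_cap − P_rod·A_ann = 7176 lbf − 596.6 lbf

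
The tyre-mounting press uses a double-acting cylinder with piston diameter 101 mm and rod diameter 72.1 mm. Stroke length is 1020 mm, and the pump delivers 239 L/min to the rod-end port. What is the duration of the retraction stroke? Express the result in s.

Rod-side annular area A_ann = π/4 × (101² − 72.1²) = 3929 mm^2
Swept volume V = A × L; t = V / Q = A·L / Q

t ≈ 1.01 s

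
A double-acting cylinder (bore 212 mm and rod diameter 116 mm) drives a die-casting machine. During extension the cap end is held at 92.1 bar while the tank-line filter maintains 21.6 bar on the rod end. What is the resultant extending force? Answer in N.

F ≈ 2.72e5 N

Cap-side area A_cap = π/4 × (212 mm)² = 35300 mm^2
Rod-side annular area A_ann = π/4 × (212² − 116²) = 24730 mm^2
Net thrust = P_cap·A_cap − P_rod·A_ann = 3.251e5 N − 53420 N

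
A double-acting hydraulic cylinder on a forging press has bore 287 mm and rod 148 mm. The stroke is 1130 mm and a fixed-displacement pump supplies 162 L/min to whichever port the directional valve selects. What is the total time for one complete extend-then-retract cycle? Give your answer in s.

Cap-side area A_cap = π/4 × (287 mm)² = 64690 mm^2
Rod-side annular area A_ann = π/4 × (287² − 148²) = 47490 mm^2
t_ext = A_cap·L/Q = 27.07 s
t_ret = A_ann·L/Q = 19.88 s
t_cycle = t_ext + t_ret

t ≈ 47.0 s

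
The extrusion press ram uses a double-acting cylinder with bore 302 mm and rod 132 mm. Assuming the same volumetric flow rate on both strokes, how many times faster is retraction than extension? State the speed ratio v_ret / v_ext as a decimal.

Cap-side area A_cap = π/4 × (302 mm)² = 71630 mm^2
Rod-side annular area A_ann = π/4 × (302² − 132²) = 57950 mm^2
For equal Q, v ∝ 1/A, so v_ret/v_ext = A_cap/A_ann.

v_ret/v_ext ≈ 1.24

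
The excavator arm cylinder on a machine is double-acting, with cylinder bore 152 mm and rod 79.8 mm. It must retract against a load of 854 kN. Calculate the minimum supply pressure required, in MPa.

P ≈ 65.0 MPa

Rod-side annular area A_ann = π/4 × (152² − 79.8²) = 13140 mm^2
Retraction: pressure acts on the annular area.
P = F / A = 854 kN / A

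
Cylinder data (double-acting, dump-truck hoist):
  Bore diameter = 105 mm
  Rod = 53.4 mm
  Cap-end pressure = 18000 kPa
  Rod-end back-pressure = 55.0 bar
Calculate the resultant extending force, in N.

Cap-side area A_cap = π/4 × (105 mm)² = 8659 mm^2
Rod-side annular area A_ann = π/4 × (105² − 53.4²) = 6419 mm^2
Net thrust = P_cap·A_cap − P_rod·A_ann = 1.559e5 N − 35310 N

F ≈ 1.21e5 N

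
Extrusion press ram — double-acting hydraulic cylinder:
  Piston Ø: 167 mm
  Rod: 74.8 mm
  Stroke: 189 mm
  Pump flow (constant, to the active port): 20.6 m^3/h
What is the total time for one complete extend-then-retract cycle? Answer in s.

t ≈ 1.30 s

Cap-side area A_cap = π/4 × (167 mm)² = 21900 mm^2
Rod-side annular area A_ann = π/4 × (167² − 74.8²) = 17510 mm^2
t_ext = A_cap·L/Q = 0.7235 s
t_ret = A_ann·L/Q = 0.5783 s
t_cycle = t_ext + t_ret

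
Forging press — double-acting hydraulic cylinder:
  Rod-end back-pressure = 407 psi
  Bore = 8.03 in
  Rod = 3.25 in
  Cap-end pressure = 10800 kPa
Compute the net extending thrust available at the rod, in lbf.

Cap-side area A_cap = π/4 × (8.03 in)² = 50.64 in^2
Rod-side annular area A_ann = π/4 × (8.03² − 3.25²) = 42.35 in^2
Net thrust = P_cap·A_cap − P_rod·A_ann = 79330 lbf − 17240 lbf

F ≈ 62100 lbf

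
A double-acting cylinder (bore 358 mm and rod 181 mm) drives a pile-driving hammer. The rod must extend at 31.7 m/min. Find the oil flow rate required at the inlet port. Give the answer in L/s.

Q ≈ 53.2 L/s

Cap-side area A_cap = π/4 × (358 mm)² = 1.007e5 mm^2
Q = A × v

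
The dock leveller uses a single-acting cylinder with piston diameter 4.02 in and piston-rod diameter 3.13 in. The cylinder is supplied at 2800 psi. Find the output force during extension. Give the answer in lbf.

F ≈ 35500 lbf

Cap-side area A_cap = π/4 × (4.02 in)² = 12.69 in^2
F = P × A_cap = 2800 psi × A_cap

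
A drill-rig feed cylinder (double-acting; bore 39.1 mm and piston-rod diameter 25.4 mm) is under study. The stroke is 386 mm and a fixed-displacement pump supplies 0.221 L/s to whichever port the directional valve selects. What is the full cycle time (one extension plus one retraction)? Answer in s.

Cap-side area A_cap = π/4 × (39.1 mm)² = 1201 mm^2
Rod-side annular area A_ann = π/4 × (39.1² − 25.4²) = 694.0 mm^2
t_ext = A_cap·L/Q = 2.097 s
t_ret = A_ann·L/Q = 1.212 s
t_cycle = t_ext + t_ret

t ≈ 3.31 s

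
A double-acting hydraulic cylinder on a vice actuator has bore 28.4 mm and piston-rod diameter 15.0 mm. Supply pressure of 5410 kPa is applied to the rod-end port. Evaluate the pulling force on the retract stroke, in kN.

F ≈ 2.47 kN

Rod-side annular area A_ann = π/4 × (28.4² − 15.0²) = 456.8 mm^2
On retraction the pressure acts on the annular area (bore minus rod).
F = P × A_ann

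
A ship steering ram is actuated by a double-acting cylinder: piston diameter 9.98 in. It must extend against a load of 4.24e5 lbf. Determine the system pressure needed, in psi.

P ≈ 5420 psi

Cap-side area A_cap = π/4 × (9.98 in)² = 78.23 in^2
P = F / A = 4.24e5 lbf / A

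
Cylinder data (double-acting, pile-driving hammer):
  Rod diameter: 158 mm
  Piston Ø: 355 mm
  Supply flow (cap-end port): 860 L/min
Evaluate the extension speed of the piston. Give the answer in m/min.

Cap-side area A_cap = π/4 × (355 mm)² = 98980 mm^2
v = Q / A

v ≈ 8.69 m/min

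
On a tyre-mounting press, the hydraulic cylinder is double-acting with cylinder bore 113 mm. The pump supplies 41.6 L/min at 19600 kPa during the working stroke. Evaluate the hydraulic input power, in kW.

Hydraulic power = P × Q

W ≈ 13.6 kW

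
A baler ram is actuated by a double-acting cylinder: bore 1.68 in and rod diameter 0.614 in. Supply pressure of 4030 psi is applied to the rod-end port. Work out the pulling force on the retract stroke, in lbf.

F ≈ 7740 lbf

Rod-side annular area A_ann = π/4 × (1.68² − 0.614²) = 1.921 in^2
On retraction the pressure acts on the annular area (bore minus rod).
F = P × A_ann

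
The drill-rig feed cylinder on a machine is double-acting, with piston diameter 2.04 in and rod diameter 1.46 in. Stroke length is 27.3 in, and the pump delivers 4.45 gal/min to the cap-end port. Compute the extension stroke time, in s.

Cap-side area A_cap = π/4 × (2.04 in)² = 3.269 in^2
Swept volume V = A × L; t = V / Q = A·L / Q

t ≈ 5.21 s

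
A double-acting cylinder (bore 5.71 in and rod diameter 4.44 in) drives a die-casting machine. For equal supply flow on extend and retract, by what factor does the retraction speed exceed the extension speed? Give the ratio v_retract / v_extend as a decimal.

Cap-side area A_cap = π/4 × (5.71 in)² = 25.61 in^2
Rod-side annular area A_ann = π/4 × (5.71² − 4.44²) = 10.12 in^2
For equal Q, v ∝ 1/A, so v_ret/v_ext = A_cap/A_ann.

v_ret/v_ext ≈ 2.53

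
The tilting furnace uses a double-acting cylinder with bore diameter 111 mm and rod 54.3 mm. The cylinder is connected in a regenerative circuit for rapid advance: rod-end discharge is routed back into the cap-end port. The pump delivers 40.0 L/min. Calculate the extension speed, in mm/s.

v ≈ 288 mm/s

In regeneration the rod-end outflow joins the pump flow into the cap end, so the net volume the pump must supply per unit advance equals the rod cross-section area.
Rod cross-section A_rod = π/4 × (54.3 mm)² = 2316 mm^2
v = Q_pump / A_rod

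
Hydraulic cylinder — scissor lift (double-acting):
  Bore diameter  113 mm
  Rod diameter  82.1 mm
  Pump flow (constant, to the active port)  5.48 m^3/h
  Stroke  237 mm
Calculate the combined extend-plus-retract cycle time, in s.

Cap-side area A_cap = π/4 × (113 mm)² = 10030 mm^2
Rod-side annular area A_ann = π/4 × (113² − 82.1²) = 4735 mm^2
t_ext = A_cap·L/Q = 1.561 s
t_ret = A_ann·L/Q = 0.7372 s
t_cycle = t_ext + t_ret

t ≈ 2.30 s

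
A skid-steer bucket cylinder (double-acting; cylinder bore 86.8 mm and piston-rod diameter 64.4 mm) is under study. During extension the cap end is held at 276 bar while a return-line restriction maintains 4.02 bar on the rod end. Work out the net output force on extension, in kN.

Cap-side area A_cap = π/4 × (86.8 mm)² = 5917 mm^2
Rod-side annular area A_ann = π/4 × (86.8² − 64.4²) = 2660 mm^2
Net thrust = P_cap·A_cap − P_rod·A_ann = 163.3 kN − 1.069 kN

F ≈ 162 kN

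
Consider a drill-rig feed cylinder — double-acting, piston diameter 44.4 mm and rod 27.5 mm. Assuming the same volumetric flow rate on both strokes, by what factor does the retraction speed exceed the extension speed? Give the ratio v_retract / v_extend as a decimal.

Cap-side area A_cap = π/4 × (44.4 mm)² = 1548 mm^2
Rod-side annular area A_ann = π/4 × (44.4² − 27.5²) = 954.3 mm^2
For equal Q, v ∝ 1/A, so v_ret/v_ext = A_cap/A_ann.

v_ret/v_ext ≈ 1.62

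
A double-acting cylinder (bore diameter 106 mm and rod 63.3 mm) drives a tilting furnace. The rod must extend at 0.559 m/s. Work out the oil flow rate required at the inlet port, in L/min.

Cap-side area A_cap = π/4 × (106 mm)² = 8825 mm^2
Q = A × v

Q ≈ 296 L/min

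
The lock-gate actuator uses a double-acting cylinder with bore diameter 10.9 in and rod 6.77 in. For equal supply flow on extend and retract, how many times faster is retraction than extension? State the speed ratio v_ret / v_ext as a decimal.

Cap-side area A_cap = π/4 × (10.9 in)² = 93.31 in^2
Rod-side annular area A_ann = π/4 × (10.9² − 6.77²) = 57.32 in^2
For equal Q, v ∝ 1/A, so v_ret/v_ext = A_cap/A_ann.

v_ret/v_ext ≈ 1.63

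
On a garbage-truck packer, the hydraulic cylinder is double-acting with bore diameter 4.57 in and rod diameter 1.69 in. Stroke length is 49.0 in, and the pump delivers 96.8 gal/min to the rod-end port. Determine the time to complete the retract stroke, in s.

Rod-side annular area A_ann = π/4 × (4.57² − 1.69²) = 14.16 in^2
Swept volume V = A × L; t = V / Q = A·L / Q

t ≈ 1.86 s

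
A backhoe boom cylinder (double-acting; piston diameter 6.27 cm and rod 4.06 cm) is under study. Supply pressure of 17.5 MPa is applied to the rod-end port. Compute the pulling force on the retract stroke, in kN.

Rod-side annular area A_ann = π/4 × (6.27² − 4.06²) = 17.93 cm^2
On retraction the pressure acts on the annular area (bore minus rod).
F = P × A_ann

F ≈ 31.4 kN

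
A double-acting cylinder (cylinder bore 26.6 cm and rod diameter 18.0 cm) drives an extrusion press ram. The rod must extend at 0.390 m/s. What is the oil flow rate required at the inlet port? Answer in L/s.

Cap-side area A_cap = π/4 × (26.6 cm)² = 555.7 cm^2
Q = A × v

Q ≈ 21.7 L/s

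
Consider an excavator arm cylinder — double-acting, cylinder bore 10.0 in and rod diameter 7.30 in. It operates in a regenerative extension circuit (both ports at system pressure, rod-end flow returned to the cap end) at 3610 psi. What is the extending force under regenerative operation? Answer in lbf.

With equal pressure on both faces, forces on the annular region cancel; the net push is pressure × rod cross-section.
Rod cross-section A_rod = π/4 × (7.30 in)² = 41.85 in^2
F = P × A_rod

F ≈ 1.51e5 lbf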